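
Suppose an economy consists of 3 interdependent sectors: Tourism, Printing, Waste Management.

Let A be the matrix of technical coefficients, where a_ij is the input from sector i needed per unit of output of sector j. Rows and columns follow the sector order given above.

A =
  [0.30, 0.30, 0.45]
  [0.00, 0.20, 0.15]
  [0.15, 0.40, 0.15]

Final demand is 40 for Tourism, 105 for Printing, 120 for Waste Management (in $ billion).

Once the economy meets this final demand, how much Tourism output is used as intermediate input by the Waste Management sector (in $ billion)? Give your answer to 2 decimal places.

z_13 = 127.95

I − A =
  [   0.70    -0.30    -0.45]
  [   0.00     0.80    -0.15]
  [  -0.15    -0.40     0.85]
Cofactors of I−A, C_ij = (−1)^(i+j)·(minor ij) (rows/columns in the sector order above):
  C_11 = (0.80)(0.85) − (-0.15)(-0.40) = 0.6200
  C_12 = −[(0.00)(0.85) − (-0.15)(-0.15)] = 0.0225
  C_13 = (0.00)(-0.40) − (0.80)(-0.15) = 0.1200
  C_21 = −[(-0.30)(0.85) − (-0.45)(-0.40)] = 0.4350
  C_22 = (0.70)(0.85) − (-0.45)(-0.15) = 0.5275
  C_23 = −[(0.70)(-0.40) − (-0.30)(-0.15)] = 0.3250
  C_31 = (-0.30)(-0.15) − (-0.45)(0.80) = 0.4050
  C_32 = −[(0.70)(-0.15) − (-0.45)(0.00)] = 0.1050
  C_33 = (0.70)(0.80) − (-0.30)(0.00) = 0.5600
det(I−A) = Σ_j (I−A)_1j·C_1j = (0.70)(0.6200) + (-0.30)(0.0225) + (-0.45)(0.1200) = 0.37325
adj(I−A) = Cᵀ =
  [ 0.6200   0.4350   0.4050]
  [ 0.0225   0.5275   0.1050]
  [ 0.1200   0.3250   0.5600]
(I − A)⁻¹ = adj(I−A) / det(I−A) ≈
  [   1.6611     1.1654     1.0851]
  [   0.0603     1.4133     0.2813]
  [   0.3215     0.8707     1.5003]
First solve x = (I − A)⁻¹ d = adj(I−A)·d / det(I−A); in particular x_3 = (0.1200·40 + 0.3250·105 + 0.5600·120) / 0.37325 = 106.125 / 0.37325 ≈ 284.3269.
Intermediate flow from 1 to 3: z_13 = a_13 · x_3 = 0.45 × 106.125 / 0.37325 = 47.75625 / 0.37325 ≈ 127.95.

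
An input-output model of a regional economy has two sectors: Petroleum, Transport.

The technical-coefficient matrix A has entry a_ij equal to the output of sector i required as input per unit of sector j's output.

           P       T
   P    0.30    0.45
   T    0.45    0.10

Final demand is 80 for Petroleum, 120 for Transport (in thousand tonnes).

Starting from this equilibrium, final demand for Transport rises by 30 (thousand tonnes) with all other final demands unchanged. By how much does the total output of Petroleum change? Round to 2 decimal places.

Δx_P = 31.58

I − A =
  [   0.70    -0.45]
  [  -0.45     0.90]
det(I−A) = (0.70)(0.90) − (-0.45)(-0.45) = 0.4275
adj(I−A) = [[0.90, 0.45], [0.45, 0.70]]
(I − A)⁻¹ = adj(I−A) / det(I−A) ≈
  [   2.1053     1.0526]
  [   1.0526     1.6374]
Δx = (I − A)⁻¹ Δd with Δd having +30 in the Transport component and 0 elsewhere.
So Δx_P = L_PT · (+30), where L_PT = adj(I−A)_PT / det(I−A) = 0.45 / 0.4275.
Δx_P = 0.45 × (+30) / 0.4275 = 13.50 / 0.4275 ≈ 31.58.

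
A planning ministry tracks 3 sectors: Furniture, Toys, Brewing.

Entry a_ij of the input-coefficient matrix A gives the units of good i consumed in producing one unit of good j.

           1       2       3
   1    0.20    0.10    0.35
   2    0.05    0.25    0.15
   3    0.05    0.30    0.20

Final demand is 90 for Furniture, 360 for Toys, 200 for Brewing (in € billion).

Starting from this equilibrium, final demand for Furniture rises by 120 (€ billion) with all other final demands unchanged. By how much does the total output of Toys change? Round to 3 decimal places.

Δx_2 = 13.543

I − A =
  [   0.80    -0.10    -0.35]
  [  -0.05     0.75    -0.15]
  [  -0.05    -0.30     0.80]
Cofactors of I−A, C_ij = (−1)^(i+j)·(minor ij) (rows/columns in the sector order above):
  C_11 = (0.75)(0.80) − (-0.15)(-0.30) = 0.5550
  C_12 = −[(-0.05)(0.80) − (-0.15)(-0.05)] = 0.0475
  C_13 = (-0.05)(-0.30) − (0.75)(-0.05) = 0.0525
  C_21 = −[(-0.10)(0.80) − (-0.35)(-0.30)] = 0.1850
  C_22 = (0.80)(0.80) − (-0.35)(-0.05) = 0.6225
  C_23 = −[(0.80)(-0.30) − (-0.10)(-0.05)] = 0.2450
  C_31 = (-0.10)(-0.15) − (-0.35)(0.75) = 0.2775
  C_32 = −[(0.80)(-0.15) − (-0.35)(-0.05)] = 0.1375
  C_33 = (0.80)(0.75) − (-0.10)(-0.05) = 0.5950
det(I−A) = Σ_j (I−A)_1j·C_1j = (0.80)(0.5550) + (-0.10)(0.0475) + (-0.35)(0.0525) = 0.420875
adj(I−A) = Cᵀ =
  [ 0.5550   0.1850   0.2775]
  [ 0.0475   0.6225   0.1375]
  [ 0.0525   0.2450   0.5950]
(I − A)⁻¹ = adj(I−A) / det(I−A) ≈
  [   1.3187     0.4396     0.6593]
  [   0.1129     1.4791     0.3267]
  [   0.1247     0.5821     1.4137]
Δx = (I − A)⁻¹ Δd with Δd having +120 in the Furniture component and 0 elsewhere.
So Δx_2 = L_21 · (+120), where L_21 = adj(I−A)_21 / det(I−A) = 0.0475 / 0.420875.
Δx_2 = 0.0475 × (+120) / 0.420875 = 5.70 / 0.420875 ≈ 13.543.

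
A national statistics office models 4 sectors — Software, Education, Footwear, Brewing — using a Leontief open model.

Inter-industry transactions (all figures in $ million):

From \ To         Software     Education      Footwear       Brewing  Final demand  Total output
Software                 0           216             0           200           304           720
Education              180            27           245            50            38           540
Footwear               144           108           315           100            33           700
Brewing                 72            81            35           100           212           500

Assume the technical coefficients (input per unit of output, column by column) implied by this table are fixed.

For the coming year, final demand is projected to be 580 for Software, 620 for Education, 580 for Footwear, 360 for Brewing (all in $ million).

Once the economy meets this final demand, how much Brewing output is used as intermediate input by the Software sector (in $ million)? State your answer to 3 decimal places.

Technical coefficients a_ij = z_ij / X_j:
  a_11 = 0/720 = 0.00, a_21 = 180/720 = 0.25, a_31 = 144/720 = 0.20, a_41 = 72/720 = 0.10
  a_12 = 216/540 = 0.40, a_22 = 27/540 = 0.05, a_32 = 108/540 = 0.20, a_42 = 81/540 = 0.15
  a_13 = 0/700 = 0.00, a_23 = 245/700 = 0.35, a_33 = 315/700 = 0.45, a_43 = 35/700 = 0.05
  a_14 = 200/500 = 0.40, a_24 = 50/500 = 0.10, a_34 = 100/500 = 0.20, a_44 = 100/500 = 0.20
I − A =
  [   1.00    -0.40     0.00    -0.40]
  [  -0.25     0.95    -0.35    -0.10]
  [  -0.20    -0.20     0.55    -0.20]
  [  -0.10    -0.15    -0.05     0.80]
Compute the cofactors C_ij = (−1)^(i+j)·(3×3 minor ij) of I−A; the adjugate is their transpose:
adj(I−A) = Cᵀ =
  [ 0.332750   0.209000   0.154000   0.231000]
  [ 0.177000   0.404000   0.276000   0.208000]
  [ 0.217500   0.266000   0.608000   0.294000]
  [ 0.088375   0.118500   0.109000   0.369500]
det(I−A) = Σ_j (I−A)_1j·C_1j = (1.00)(0.332750) + (-0.40)(0.177000) + (0.00)(0.217500) + (-0.40)(0.088375) = 0.2266
(I − A)⁻¹ = adj(I−A) / det(I−A) ≈
  [   1.4684     0.9223     0.6796     1.0194]
  [   0.7811     1.7829     1.2180     0.9179]
  [   0.9598     1.1739     2.6831     1.2974]
  [   0.3900     0.5229     0.4810     1.6306]
First solve x = (I − A)⁻¹ d = adj(I−A)·d / det(I−A); in particular x_1 = (0.332750·580 + 0.209000·620 + 0.154000·580 + 0.231000·360) / 0.2266 = 495.055 / 0.2266 ≈ 2184.70874.
Intermediate flow from 4 to 1: z_41 = a_41 · x_1 = 0.10 × 495.055 / 0.2266 = 49.5055 / 0.2266 ≈ 218.471.

z_41 = 218.471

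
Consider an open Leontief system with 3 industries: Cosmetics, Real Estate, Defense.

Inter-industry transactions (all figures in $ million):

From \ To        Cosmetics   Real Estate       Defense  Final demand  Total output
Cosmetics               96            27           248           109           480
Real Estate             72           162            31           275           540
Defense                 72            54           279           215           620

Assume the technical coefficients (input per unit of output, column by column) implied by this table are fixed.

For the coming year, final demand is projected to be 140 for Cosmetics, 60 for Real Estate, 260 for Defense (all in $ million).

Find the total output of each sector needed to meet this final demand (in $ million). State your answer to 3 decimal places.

Technical coefficients a_ij = z_ij / X_j:
  a_11 = 96/480 = 0.20, a_21 = 72/480 = 0.15, a_31 = 72/480 = 0.15
  a_12 = 27/540 = 0.05, a_22 = 162/540 = 0.30, a_32 = 54/540 = 0.10
  a_13 = 248/620 = 0.40, a_23 = 31/620 = 0.05, a_33 = 279/620 = 0.45
I − A =
  [   0.80    -0.05    -0.40]
  [  -0.15     0.70    -0.05]
  [  -0.15    -0.10     0.55]
Cofactors of I−A, C_ij = (−1)^(i+j)·(minor ij) (rows/columns in the sector order above):
  C_11 = (0.70)(0.55) − (-0.05)(-0.10) = 0.3800
  C_12 = −[(-0.15)(0.55) − (-0.05)(-0.15)] = 0.0900
  C_13 = (-0.15)(-0.10) − (0.70)(-0.15) = 0.1200
  C_21 = −[(-0.05)(0.55) − (-0.40)(-0.10)] = 0.0675
  C_22 = (0.80)(0.55) − (-0.40)(-0.15) = 0.3800
  C_23 = −[(0.80)(-0.10) − (-0.05)(-0.15)] = 0.0875
  C_31 = (-0.05)(-0.05) − (-0.40)(0.70) = 0.2825
  C_32 = −[(0.80)(-0.05) − (-0.40)(-0.15)] = 0.1000
  C_33 = (0.80)(0.70) − (-0.05)(-0.15) = 0.5525
det(I−A) = Σ_j (I−A)_1j·C_1j = (0.80)(0.3800) + (-0.05)(0.0900) + (-0.40)(0.1200) = 0.2515
adj(I−A) = Cᵀ =
  [ 0.3800   0.0675   0.2825]
  [ 0.0900   0.3800   0.1000]
  [ 0.1200   0.0875   0.5525]
(I − A)⁻¹ = adj(I−A) / det(I−A) ≈
  [   1.5109     0.2684     1.1233]
  [   0.3579     1.5109     0.3976]
  [   0.4771     0.3479     2.1968]
x = (I − A)⁻¹ d = adj(I−A)·d / det(I−A), with det(I−A) = 0.2515:
  x_1 = (0.3800·140 + 0.0675·60 + 0.2825·260) / 0.2515 = 130.70 / 0.2515 ≈ 519.682
  x_2 = (0.0900·140 + 0.3800·60 + 0.1000·260) / 0.2515 = 61.40 / 0.2515 ≈ 244.135
  x_3 = (0.1200·140 + 0.0875·60 + 0.5525·260) / 0.2515 = 165.70 / 0.2515 ≈ 658.847

x_1 = 519.682, x_2 = 244.135, x_3 = 658.847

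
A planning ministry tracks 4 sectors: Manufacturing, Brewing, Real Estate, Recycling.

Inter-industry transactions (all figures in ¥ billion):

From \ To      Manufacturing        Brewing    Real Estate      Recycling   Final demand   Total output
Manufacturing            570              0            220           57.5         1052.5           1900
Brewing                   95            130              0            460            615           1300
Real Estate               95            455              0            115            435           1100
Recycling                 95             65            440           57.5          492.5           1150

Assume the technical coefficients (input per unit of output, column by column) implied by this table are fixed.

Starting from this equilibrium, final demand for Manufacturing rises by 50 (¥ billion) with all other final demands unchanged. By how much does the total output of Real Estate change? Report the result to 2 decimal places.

Technical coefficients a_ij = z_ij / X_j:
  a_11 = 570/1900 = 0.30, a_21 = 95/1900 = 0.05, a_31 = 95/1900 = 0.05, a_41 = 95/1900 = 0.05
  a_12 = 0/1300 = 0.00, a_22 = 130/1300 = 0.10, a_32 = 455/1300 = 0.35, a_42 = 65/1300 = 0.05
  a_13 = 220/1100 = 0.20, a_23 = 0/1100 = 0.00, a_33 = 0/1100 = 0.00, a_43 = 440/1100 = 0.40
  a_14 = 57.5/1150 = 0.05, a_24 = 460/1150 = 0.40, a_34 = 115/1150 = 0.10, a_44 = 57.5/1150 = 0.05
I − A =
  [   0.70     0.00    -0.20    -0.05]
  [  -0.05     0.90     0.00    -0.40]
  [  -0.05    -0.35     1.00    -0.10]
  [  -0.05    -0.05    -0.40     0.95]
Compute the cofactors C_ij = (−1)^(i+j)·(3×3 minor ij) of I−A; the adjugate is their transpose:
adj(I−A) = Cᵀ =
  [ 0.743000   0.077000   0.185000   0.091000]
  [ 0.073500   0.623000   0.126500   0.279500]
  [ 0.070125   0.235500   0.582125   0.164125]
  [ 0.072500   0.136000   0.261500   0.617500]
det(I−A) = Σ_j (I−A)_1j·C_1j = (0.70)(0.743000) + (0.00)(0.073500) + (-0.20)(0.070125) + (-0.05)(0.072500) = 0.50245
(I − A)⁻¹ = adj(I−A) / det(I−A) ≈
  [   1.4788     0.1532     0.3682     0.1811]
  [   0.1463     1.2399     0.2518     0.5563]
  [   0.1396     0.4687     1.1586     0.3266]
  [   0.1443     0.2707     0.5204     1.2290]
Δx = (I − A)⁻¹ Δd with Δd having +50 in the Manufacturing component and 0 elsewhere.
So Δx_3 = L_31 · (+50), where L_31 = adj(I−A)_31 / det(I−A) = 0.070125 / 0.50245.
Δx_3 = 0.070125 × (+50) / 0.50245 = 3.50625 / 0.50245 ≈ 6.98.

Δx_3 = 6.98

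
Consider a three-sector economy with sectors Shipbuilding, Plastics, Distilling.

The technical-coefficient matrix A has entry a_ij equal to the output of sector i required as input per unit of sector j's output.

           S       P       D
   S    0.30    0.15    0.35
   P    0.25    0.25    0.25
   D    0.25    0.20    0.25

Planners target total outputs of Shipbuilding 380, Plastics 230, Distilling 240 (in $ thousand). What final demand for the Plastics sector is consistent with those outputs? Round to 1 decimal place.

d_P = 17.5

I − A =
  [   0.70    -0.15    -0.35]
  [  -0.25     0.75    -0.25]
  [  -0.25    -0.20     0.75]
d = (I − A) x:
  d_S = (+0.70)·380 + (-0.15)·230 + (-0.35)·240 = 147.5
  d_P = (-0.25)·380 + (+0.75)·230 + (-0.25)·240 = 17.5
  d_D = (-0.25)·380 + (-0.20)·230 + (+0.75)·240 = 39.0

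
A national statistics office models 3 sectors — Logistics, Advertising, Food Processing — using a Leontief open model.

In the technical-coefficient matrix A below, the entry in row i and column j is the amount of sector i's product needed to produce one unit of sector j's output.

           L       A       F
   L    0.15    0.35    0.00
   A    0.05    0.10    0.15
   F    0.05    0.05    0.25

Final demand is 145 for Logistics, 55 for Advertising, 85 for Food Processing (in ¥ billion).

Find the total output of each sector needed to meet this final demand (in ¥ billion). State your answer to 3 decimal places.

x_L = 209.721, x_A = 95.037, x_F = 133.651

I − A =
  [   0.85    -0.35     0.00]
  [  -0.05     0.90    -0.15]
  [  -0.05    -0.05     0.75]
Cofactors of I−A, C_ij = (−1)^(i+j)·(minor ij) (rows/columns in the sector order above):
  C_11 = (0.90)(0.75) − (-0.15)(-0.05) = 0.6675
  C_12 = −[(-0.05)(0.75) − (-0.15)(-0.05)] = 0.0450
  C_13 = (-0.05)(-0.05) − (0.90)(-0.05) = 0.0475
  C_21 = −[(-0.35)(0.75) − (0.00)(-0.05)] = 0.2625
  C_22 = (0.85)(0.75) − (0.00)(-0.05) = 0.6375
  C_23 = −[(0.85)(-0.05) − (-0.35)(-0.05)] = 0.0600
  C_31 = (-0.35)(-0.15) − (0.00)(0.90) = 0.0525
  C_32 = −[(0.85)(-0.15) − (0.00)(-0.05)] = 0.1275
  C_33 = (0.85)(0.90) − (-0.35)(-0.05) = 0.7475
det(I−A) = Σ_j (I−A)_1j·C_1j = (0.85)(0.6675) + (-0.35)(0.0450) + (0.00)(0.0475) = 0.551625
adj(I−A) = Cᵀ =
  [ 0.6675   0.2625   0.0525]
  [ 0.0450   0.6375   0.1275]
  [ 0.0475   0.0600   0.7475]
(I − A)⁻¹ = adj(I−A) / det(I−A) ≈
  [   1.2101     0.4759     0.0952]
  [   0.0816     1.1557     0.2311]
  [   0.0861     0.1088     1.3551]
x = (I − A)⁻¹ d = adj(I−A)·d / det(I−A), with det(I−A) = 0.551625:
  x_L = (0.6675·145 + 0.2625·55 + 0.0525·85) / 0.551625 = 115.6875 / 0.551625 ≈ 209.721
  x_A = (0.0450·145 + 0.6375·55 + 0.1275·85) / 0.551625 = 52.425 / 0.551625 ≈ 95.037
  x_F = (0.0475·145 + 0.0600·55 + 0.7475·85) / 0.551625 = 73.725 / 0.551625 ≈ 133.651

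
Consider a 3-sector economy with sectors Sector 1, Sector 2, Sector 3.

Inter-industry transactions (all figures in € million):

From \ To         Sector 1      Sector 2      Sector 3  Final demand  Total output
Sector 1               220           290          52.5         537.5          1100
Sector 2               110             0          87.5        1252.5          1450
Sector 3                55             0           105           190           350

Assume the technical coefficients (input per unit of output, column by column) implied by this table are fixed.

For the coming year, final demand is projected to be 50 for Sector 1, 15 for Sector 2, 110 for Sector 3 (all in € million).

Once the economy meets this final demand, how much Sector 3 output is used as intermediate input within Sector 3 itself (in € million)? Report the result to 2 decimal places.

z_33 = 49.51

Technical coefficients a_ij = z_ij / X_j:
  a_11 = 220/1100 = 0.20, a_21 = 110/1100 = 0.10, a_31 = 55/1100 = 0.05
  a_12 = 290/1450 = 0.20, a_22 = 0/1450 = 0.00, a_32 = 0/1450 = 0.00
  a_13 = 52.5/350 = 0.15, a_23 = 87.5/350 = 0.25, a_33 = 105/350 = 0.30
I − A =
  [   0.80    -0.20    -0.15]
  [  -0.10     1.00    -0.25]
  [  -0.05     0.00     0.70]
Cofactors of I−A, C_ij = (−1)^(i+j)·(minor ij) (rows/columns in the sector order above):
  C_11 = (1.00)(0.70) − (-0.25)(0.00) = 0.7000
  C_12 = −[(-0.10)(0.70) − (-0.25)(-0.05)] = 0.0825
  C_13 = (-0.10)(0.00) − (1.00)(-0.05) = 0.0500
  C_21 = −[(-0.20)(0.70) − (-0.15)(0.00)] = 0.1400
  C_22 = (0.80)(0.70) − (-0.15)(-0.05) = 0.5525
  C_23 = −[(0.80)(0.00) − (-0.20)(-0.05)] = 0.0100
  C_31 = (-0.20)(-0.25) − (-0.15)(1.00) = 0.2000
  C_32 = −[(0.80)(-0.25) − (-0.15)(-0.10)] = 0.2150
  C_33 = (0.80)(1.00) − (-0.20)(-0.10) = 0.7800
det(I−A) = Σ_j (I−A)_1j·C_1j = (0.80)(0.7000) + (-0.20)(0.0825) + (-0.15)(0.0500) = 0.5360
adj(I−A) = Cᵀ =
  [ 0.7000   0.1400   0.2000]
  [ 0.0825   0.5525   0.2150]
  [ 0.0500   0.0100   0.7800]
(I − A)⁻¹ = adj(I−A) / det(I−A) ≈
  [   1.3060     0.2612     0.3731]
  [   0.1539     1.0308     0.4011]
  [   0.0933     0.0187     1.4552]
First solve x = (I − A)⁻¹ d = adj(I−A)·d / det(I−A); in particular x_3 = (0.0500·50 + 0.0100·15 + 0.7800·110) / 0.5360 = 88.45 / 0.5360 ≈ 165.0187.
Intermediate flow from 3 to 3: z_33 = a_33 · x_3 = 0.30 × 88.45 / 0.5360 = 26.535 / 0.5360 ≈ 49.51.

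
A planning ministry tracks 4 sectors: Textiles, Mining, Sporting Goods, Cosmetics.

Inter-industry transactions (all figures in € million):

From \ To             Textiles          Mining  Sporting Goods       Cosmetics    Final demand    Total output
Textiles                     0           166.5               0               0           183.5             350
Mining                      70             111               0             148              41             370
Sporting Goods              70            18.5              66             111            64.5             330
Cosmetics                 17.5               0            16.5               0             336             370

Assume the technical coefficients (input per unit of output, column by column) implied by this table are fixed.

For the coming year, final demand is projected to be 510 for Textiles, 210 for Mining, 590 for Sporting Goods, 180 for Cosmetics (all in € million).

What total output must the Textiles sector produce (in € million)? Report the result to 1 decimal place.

Technical coefficients a_ij = z_ij / X_j:
  a_11 = 0/350 = 0.00, a_21 = 70/350 = 0.20, a_31 = 70/350 = 0.20, a_41 = 17.5/350 = 0.05
  a_12 = 166.5/370 = 0.45, a_22 = 111/370 = 0.30, a_32 = 18.5/370 = 0.05, a_42 = 0/370 = 0.00
  a_13 = 0/330 = 0.00, a_23 = 0/330 = 0.00, a_33 = 66/330 = 0.20, a_43 = 16.5/330 = 0.05
  a_14 = 0/370 = 0.00, a_24 = 148/370 = 0.40, a_34 = 111/370 = 0.30, a_44 = 0/370 = 0.00
I − A =
  [   1.00    -0.45     0.00     0.00]
  [  -0.20     0.70     0.00    -0.40]
  [  -0.20    -0.05     0.80    -0.30]
  [  -0.05     0.00    -0.05     1.00]
Compute the cofactors C_ij = (−1)^(i+j)·(3×3 minor ij) of I−A; the adjugate is their transpose:
adj(I−A) = Cᵀ =
  [ 0.54850   0.35325   0.00900   0.14400]
  [ 0.17700   0.78500   0.02000   0.32000]
  [ 0.16150   0.14675   0.60100   0.23900]
  [ 0.03550   0.02500   0.03050   0.48800]
det(I−A) = Σ_j (I−A)_1j·C_1j = (1.00)(0.54850) + (-0.45)(0.17700) + (0.00)(0.16150) + (0.00)(0.03550) = 0.46885
(I − A)⁻¹ = adj(I−A) / det(I−A) ≈
  [   1.1699     0.7534     0.0192     0.3071]
  [   0.3775     1.6743     0.0427     0.6825]
  [   0.3445     0.3130     1.2819     0.5098]
  [   0.0757     0.0533     0.0651     1.0408]
x = (I − A)⁻¹ d = adj(I−A)·d / det(I−A), with det(I−A) = 0.46885:
  x_1 = (0.54850·510 + 0.35325·210 + 0.00900·590 + 0.14400·180) / 0.46885 = 385.1475 / 0.46885 ≈ 821.5
  x_2 = (0.17700·510 + 0.78500·210 + 0.02000·590 + 0.32000·180) / 0.46885 = 324.52 / 0.46885 ≈ 692.2
  x_3 = (0.16150·510 + 0.14675·210 + 0.60100·590 + 0.23900·180) / 0.46885 = 510.7925 / 0.46885 ≈ 1089.5
  x_4 = (0.03550·510 + 0.02500·210 + 0.03050·590 + 0.48800·180) / 0.46885 = 129.19 / 0.46885 ≈ 275.5

x_1 = 821.5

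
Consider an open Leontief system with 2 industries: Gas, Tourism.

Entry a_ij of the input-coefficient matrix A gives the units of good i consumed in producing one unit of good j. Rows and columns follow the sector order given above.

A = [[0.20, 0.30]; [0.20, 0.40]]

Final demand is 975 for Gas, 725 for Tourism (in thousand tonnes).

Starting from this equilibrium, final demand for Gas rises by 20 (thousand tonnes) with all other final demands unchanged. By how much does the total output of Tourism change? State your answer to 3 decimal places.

Δx_T = 9.524

I − A =
  [   0.80    -0.30]
  [  -0.20     0.60]
det(I−A) = (0.80)(0.60) − (-0.30)(-0.20) = 0.4200
adj(I−A) = [[0.60, 0.30], [0.20, 0.80]]
(I − A)⁻¹ = adj(I−A) / det(I−A) ≈
  [   1.4286     0.7143]
  [   0.4762     1.9048]
Δx = (I − A)⁻¹ Δd with Δd having +20 in the Gas component and 0 elsewhere.
So Δx_T = L_TG · (+20), where L_TG = adj(I−A)_TG / det(I−A) = 0.20 / 0.4200.
Δx_T = 0.20 × (+20) / 0.4200 = 4.00 / 0.4200 ≈ 9.524.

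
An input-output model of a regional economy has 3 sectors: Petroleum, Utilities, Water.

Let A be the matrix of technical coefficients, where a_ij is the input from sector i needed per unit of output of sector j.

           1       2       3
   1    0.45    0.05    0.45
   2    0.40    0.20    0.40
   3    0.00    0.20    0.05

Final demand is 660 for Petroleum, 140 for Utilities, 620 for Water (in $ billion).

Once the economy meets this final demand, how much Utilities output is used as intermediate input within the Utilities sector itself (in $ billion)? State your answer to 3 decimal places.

z_22 = 358.589

I − A =
  [   0.55    -0.05    -0.45]
  [  -0.40     0.80    -0.40]
  [   0.00    -0.20     0.95]
Cofactors of I−A, C_ij = (−1)^(i+j)·(minor ij) (rows/columns in the sector order above):
  C_11 = (0.80)(0.95) − (-0.40)(-0.20) = 0.6800
  C_12 = −[(-0.40)(0.95) − (-0.40)(0.00)] = 0.3800
  C_13 = (-0.40)(-0.20) − (0.80)(0.00) = 0.0800
  C_21 = −[(-0.05)(0.95) − (-0.45)(-0.20)] = 0.1375
  C_22 = (0.55)(0.95) − (-0.45)(0.00) = 0.5225
  C_23 = −[(0.55)(-0.20) − (-0.05)(0.00)] = 0.1100
  C_31 = (-0.05)(-0.40) − (-0.45)(0.80) = 0.3800
  C_32 = −[(0.55)(-0.40) − (-0.45)(-0.40)] = 0.4000
  C_33 = (0.55)(0.80) − (-0.05)(-0.40) = 0.4200
det(I−A) = Σ_j (I−A)_1j·C_1j = (0.55)(0.6800) + (-0.05)(0.3800) + (-0.45)(0.0800) = 0.3190
adj(I−A) = Cᵀ =
  [ 0.6800   0.1375   0.3800]
  [ 0.3800   0.5225   0.4000]
  [ 0.0800   0.1100   0.4200]
(I − A)⁻¹ = adj(I−A) / det(I−A) ≈
  [   2.1317     0.4310     1.1912]
  [   1.1912     1.6379     1.2539]
  [   0.2508     0.3448     1.3166]
First solve x = (I − A)⁻¹ d = adj(I−A)·d / det(I−A); in particular x_2 = (0.3800·660 + 0.5225·140 + 0.4000·620) / 0.3190 = 571.95 / 0.3190 ≈ 1792.94671.
Intermediate flow from 2 to 2: z_22 = a_22 · x_2 = 0.20 × 571.95 / 0.3190 = 114.39 / 0.3190 ≈ 358.589.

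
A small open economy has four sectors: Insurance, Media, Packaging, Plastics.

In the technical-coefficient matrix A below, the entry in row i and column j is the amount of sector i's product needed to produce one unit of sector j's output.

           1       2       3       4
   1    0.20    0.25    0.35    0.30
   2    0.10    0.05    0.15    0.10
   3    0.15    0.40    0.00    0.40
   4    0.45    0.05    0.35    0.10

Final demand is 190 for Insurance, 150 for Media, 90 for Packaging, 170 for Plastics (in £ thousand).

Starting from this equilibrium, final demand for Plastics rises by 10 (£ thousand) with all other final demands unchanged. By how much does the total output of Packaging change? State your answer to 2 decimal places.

Δx_3 = 18.47

I − A =
  [   0.80    -0.25    -0.35    -0.30]
  [  -0.10     0.95    -0.15    -0.10]
  [  -0.15    -0.40     1.00    -0.40]
  [  -0.45    -0.05    -0.35     0.90]
Compute the cofactors C_ij = (−1)^(i+j)·(3×3 minor ij) of I−A; the adjugate is their transpose:
adj(I−A) = Cᵀ =
  [ 0.6460   0.3800   0.4420   0.4540]
  [ 0.1735   0.3470   0.1735   0.1735]
  [ 0.3545   0.3310   0.5165   0.3845]
  [ 0.4705   0.3380   0.4315   0.6175]
det(I−A) = Σ_j (I−A)_1j·C_1j = (0.80)(0.6460) + (-0.25)(0.1735) + (-0.35)(0.3545) + (-0.30)(0.4705) = 0.2082
(I − A)⁻¹ = adj(I−A) / det(I−A) ≈
  [   3.1028     1.8252     2.1230     2.1806]
  [   0.8333     1.6667     0.8333     0.8333]
  [   1.7027     1.5898     2.4808     1.8468]
  [   2.2598     1.6234     2.0725     2.9659]
Δx = (I − A)⁻¹ Δd with Δd having +10 in the Plastics component and 0 elsewhere.
So Δx_3 = L_34 · (+10), where L_34 = adj(I−A)_34 / det(I−A) = 0.3845 / 0.2082.
Δx_3 = 0.3845 × (+10) / 0.2082 = 3.845 / 0.2082 ≈ 18.47.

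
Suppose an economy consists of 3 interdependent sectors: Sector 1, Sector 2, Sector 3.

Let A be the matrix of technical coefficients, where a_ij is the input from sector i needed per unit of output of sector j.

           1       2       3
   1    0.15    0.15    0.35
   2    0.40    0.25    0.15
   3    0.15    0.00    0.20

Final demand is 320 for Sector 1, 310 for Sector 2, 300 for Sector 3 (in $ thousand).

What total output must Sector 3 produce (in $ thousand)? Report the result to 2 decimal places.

x_3 = 515.74

I − A =
  [   0.85    -0.15    -0.35]
  [  -0.40     0.75    -0.15]
  [  -0.15     0.00     0.80]
Cofactors of I−A, C_ij = (−1)^(i+j)·(minor ij) (rows/columns in the sector order above):
  C_11 = (0.75)(0.80) − (-0.15)(0.00) = 0.6000
  C_12 = −[(-0.40)(0.80) − (-0.15)(-0.15)] = 0.3425
  C_13 = (-0.40)(0.00) − (0.75)(-0.15) = 0.1125
  C_21 = −[(-0.15)(0.80) − (-0.35)(0.00)] = 0.1200
  C_22 = (0.85)(0.80) − (-0.35)(-0.15) = 0.6275
  C_23 = −[(0.85)(0.00) − (-0.15)(-0.15)] = 0.0225
  C_31 = (-0.15)(-0.15) − (-0.35)(0.75) = 0.2850
  C_32 = −[(0.85)(-0.15) − (-0.35)(-0.40)] = 0.2675
  C_33 = (0.85)(0.75) − (-0.15)(-0.40) = 0.5775
det(I−A) = Σ_j (I−A)_1j·C_1j = (0.85)(0.6000) + (-0.15)(0.3425) + (-0.35)(0.1125) = 0.41925
adj(I−A) = Cᵀ =
  [ 0.6000   0.1200   0.2850]
  [ 0.3425   0.6275   0.2675]
  [ 0.1125   0.0225   0.5775]
(I − A)⁻¹ = adj(I−A) / det(I−A) ≈
  [   1.4311     0.2862     0.6798]
  [   0.8169     1.4967     0.6380]
  [   0.2683     0.0537     1.3775]
x = (I − A)⁻¹ d = adj(I−A)·d / det(I−A), with det(I−A) = 0.41925:
  x_1 = (0.6000·320 + 0.1200·310 + 0.2850·300) / 0.41925 = 314.70 / 0.41925 ≈ 750.63
  x_2 = (0.3425·320 + 0.6275·310 + 0.2675·300) / 0.41925 = 384.375 / 0.41925 ≈ 916.82
  x_3 = (0.1125·320 + 0.0225·310 + 0.5775·300) / 0.41925 = 216.225 / 0.41925 ≈ 515.74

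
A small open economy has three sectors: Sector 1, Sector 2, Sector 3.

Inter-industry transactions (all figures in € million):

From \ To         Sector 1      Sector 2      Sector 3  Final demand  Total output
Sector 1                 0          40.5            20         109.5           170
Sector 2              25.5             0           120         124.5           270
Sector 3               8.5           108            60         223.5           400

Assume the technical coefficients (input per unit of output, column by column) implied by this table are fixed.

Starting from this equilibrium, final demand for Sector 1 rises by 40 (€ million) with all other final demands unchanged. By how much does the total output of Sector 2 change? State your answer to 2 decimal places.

Technical coefficients a_ij = z_ij / X_j:
  a_11 = 0/170 = 0.00, a_21 = 25.5/170 = 0.15, a_31 = 8.5/170 = 0.05
  a_12 = 40.5/270 = 0.15, a_22 = 0/270 = 0.00, a_32 = 108/270 = 0.40
  a_13 = 20/400 = 0.05, a_23 = 120/400 = 0.30, a_33 = 60/400 = 0.15
I − A =
  [   1.00    -0.15    -0.05]
  [  -0.15     1.00    -0.30]
  [  -0.05    -0.40     0.85]
Cofactors of I−A, C_ij = (−1)^(i+j)·(minor ij) (rows/columns in the sector order above):
  C_11 = (1.00)(0.85) − (-0.30)(-0.40) = 0.7300
  C_12 = −[(-0.15)(0.85) − (-0.30)(-0.05)] = 0.1425
  C_13 = (-0.15)(-0.40) − (1.00)(-0.05) = 0.1100
  C_21 = −[(-0.15)(0.85) − (-0.05)(-0.40)] = 0.1475
  C_22 = (1.00)(0.85) − (-0.05)(-0.05) = 0.8475
  C_23 = −[(1.00)(-0.40) − (-0.15)(-0.05)] = 0.4075
  C_31 = (-0.15)(-0.30) − (-0.05)(1.00) = 0.0950
  C_32 = −[(1.00)(-0.30) − (-0.05)(-0.15)] = 0.3075
  C_33 = (1.00)(1.00) − (-0.15)(-0.15) = 0.9775
det(I−A) = Σ_j (I−A)_1j·C_1j = (1.00)(0.7300) + (-0.15)(0.1425) + (-0.05)(0.1100) = 0.703125
adj(I−A) = Cᵀ =
  [ 0.7300   0.1475   0.0950]
  [ 0.1425   0.8475   0.3075]
  [ 0.1100   0.4075   0.9775]
(I − A)⁻¹ = adj(I−A) / det(I−A) ≈
  [   1.0382     0.2098     0.1351]
  [   0.2027     1.2053     0.4373]
  [   0.1564     0.5796     1.3902]
Δx = (I − A)⁻¹ Δd with Δd having +40 in the Sector 1 component and 0 elsewhere.
So Δx_2 = L_21 · (+40), where L_21 = adj(I−A)_21 / det(I−A) = 0.1425 / 0.703125.
Δx_2 = 0.1425 × (+40) / 0.703125 = 5.70 / 0.703125 ≈ 8.11.

Δx_2 = 8.11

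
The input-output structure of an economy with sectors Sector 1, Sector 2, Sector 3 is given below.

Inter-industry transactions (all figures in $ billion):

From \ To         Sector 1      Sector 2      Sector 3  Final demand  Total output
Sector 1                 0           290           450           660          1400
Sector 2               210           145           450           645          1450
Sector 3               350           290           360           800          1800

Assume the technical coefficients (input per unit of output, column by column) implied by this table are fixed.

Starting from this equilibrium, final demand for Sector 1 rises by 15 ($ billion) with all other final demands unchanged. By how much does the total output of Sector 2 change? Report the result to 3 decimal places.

Technical coefficients a_ij = z_ij / X_j:
  a_11 = 0/1400 = 0.00, a_21 = 210/1400 = 0.15, a_31 = 350/1400 = 0.25
  a_12 = 290/1450 = 0.20, a_22 = 145/1450 = 0.10, a_32 = 290/1450 = 0.20
  a_13 = 450/1800 = 0.25, a_23 = 450/1800 = 0.25, a_33 = 360/1800 = 0.20
I − A =
  [   1.00    -0.20    -0.25]
  [  -0.15     0.90    -0.25]
  [  -0.25    -0.20     0.80]
Cofactors of I−A, C_ij = (−1)^(i+j)·(minor ij) (rows/columns in the sector order above):
  C_11 = (0.90)(0.80) − (-0.25)(-0.20) = 0.6700
  C_12 = −[(-0.15)(0.80) − (-0.25)(-0.25)] = 0.1825
  C_13 = (-0.15)(-0.20) − (0.90)(-0.25) = 0.2550
  C_21 = −[(-0.20)(0.80) − (-0.25)(-0.20)] = 0.2100
  C_22 = (1.00)(0.80) − (-0.25)(-0.25) = 0.7375
  C_23 = −[(1.00)(-0.20) − (-0.20)(-0.25)] = 0.2500
  C_31 = (-0.20)(-0.25) − (-0.25)(0.90) = 0.2750
  C_32 = −[(1.00)(-0.25) − (-0.25)(-0.15)] = 0.2875
  C_33 = (1.00)(0.90) − (-0.20)(-0.15) = 0.8700
det(I−A) = Σ_j (I−A)_1j·C_1j = (1.00)(0.6700) + (-0.20)(0.1825) + (-0.25)(0.2550) = 0.56975
adj(I−A) = Cᵀ =
  [ 0.6700   0.2100   0.2750]
  [ 0.1825   0.7375   0.2875]
  [ 0.2550   0.2500   0.8700]
(I − A)⁻¹ = adj(I−A) / det(I−A) ≈
  [   1.1760     0.3686     0.4827]
  [   0.3203     1.2944     0.5046]
  [   0.4476     0.4388     1.5270]
Δx = (I − A)⁻¹ Δd with Δd having +15 in the Sector 1 component and 0 elsewhere.
So Δx_2 = L_21 · (+15), where L_21 = adj(I−A)_21 / det(I−A) = 0.1825 / 0.56975.
Δx_2 = 0.1825 × (+15) / 0.56975 = 2.7375 / 0.56975 ≈ 4.805.

Δx_2 = 4.805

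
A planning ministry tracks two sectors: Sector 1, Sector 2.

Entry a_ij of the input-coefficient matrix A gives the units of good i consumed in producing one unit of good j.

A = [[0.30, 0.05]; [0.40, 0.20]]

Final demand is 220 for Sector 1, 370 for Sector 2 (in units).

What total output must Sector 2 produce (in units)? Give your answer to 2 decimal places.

x_2 = 642.59

I − A =
  [   0.70    -0.05]
  [  -0.40     0.80]
det(I−A) = (0.70)(0.80) − (-0.05)(-0.40) = 0.5400
adj(I−A) = [[0.80, 0.05], [0.40, 0.70]]
(I − A)⁻¹ = adj(I−A) / det(I−A) ≈
  [   1.4815     0.0926]
  [   0.7407     1.2963]
x = (I − A)⁻¹ d = adj(I−A)·d / det(I−A), with det(I−A) = 0.5400:
  x_1 = (0.80·220 + 0.05·370) / 0.5400 = 194.50 / 0.5400 ≈ 360.19
  x_2 = (0.40·220 + 0.70·370) / 0.5400 = 347.00 / 0.5400 ≈ 642.59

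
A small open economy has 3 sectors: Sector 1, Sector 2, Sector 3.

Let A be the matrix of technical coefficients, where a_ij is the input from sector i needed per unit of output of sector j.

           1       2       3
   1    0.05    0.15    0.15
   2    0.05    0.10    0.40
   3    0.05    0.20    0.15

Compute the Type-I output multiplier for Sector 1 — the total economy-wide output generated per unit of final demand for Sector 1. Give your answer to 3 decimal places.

I − A =
  [   0.95    -0.15    -0.15]
  [  -0.05     0.90    -0.40]
  [  -0.05    -0.20     0.85]
Cofactors of I−A, C_ij = (−1)^(i+j)·(minor ij) (rows/columns in the sector order above):
  C_11 = (0.90)(0.85) − (-0.40)(-0.20) = 0.6850
  C_12 = −[(-0.05)(0.85) − (-0.40)(-0.05)] = 0.0625
  C_13 = (-0.05)(-0.20) − (0.90)(-0.05) = 0.0550
  C_21 = −[(-0.15)(0.85) − (-0.15)(-0.20)] = 0.1575
  C_22 = (0.95)(0.85) − (-0.15)(-0.05) = 0.8000
  C_23 = −[(0.95)(-0.20) − (-0.15)(-0.05)] = 0.1975
  C_31 = (-0.15)(-0.40) − (-0.15)(0.90) = 0.1950
  C_32 = −[(0.95)(-0.40) − (-0.15)(-0.05)] = 0.3875
  C_33 = (0.95)(0.90) − (-0.15)(-0.05) = 0.8475
det(I−A) = Σ_j (I−A)_1j·C_1j = (0.95)(0.6850) + (-0.15)(0.0625) + (-0.15)(0.0550) = 0.633125
adj(I−A) = Cᵀ =
  [ 0.6850   0.1575   0.1950]
  [ 0.0625   0.8000   0.3875]
  [ 0.0550   0.1975   0.8475]
(I − A)⁻¹ = adj(I−A) / det(I−A) ≈
  [   1.0819     0.2488     0.3080]
  [   0.0987     1.2636     0.6120]
  [   0.0869     0.3119     1.3386]
The output multiplier for sector j is the column-j sum of the Leontief inverse (I − A)⁻¹ = adj(I−A) / det(I−A).
Column 1 of adj(I−A): (0.6850, 0.0625, 0.0550); det(I−A) = 0.633125.
m_1 = (0.6850 + 0.0625 + 0.0550) / 0.633125 = 0.8025 / 0.633125 ≈ 1.268.

m_1 = 1.268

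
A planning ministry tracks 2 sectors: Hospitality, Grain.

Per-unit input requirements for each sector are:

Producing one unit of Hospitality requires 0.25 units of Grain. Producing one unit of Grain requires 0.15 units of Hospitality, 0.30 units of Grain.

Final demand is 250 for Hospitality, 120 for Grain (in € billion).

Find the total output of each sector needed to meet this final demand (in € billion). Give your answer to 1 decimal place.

I − A =
  [   1.00    -0.15]
  [  -0.25     0.70]
det(I−A) = (1.00)(0.70) − (-0.15)(-0.25) = 0.6625
adj(I−A) = [[0.70, 0.15], [0.25, 1.00]]
(I − A)⁻¹ = adj(I−A) / det(I−A) ≈
  [   1.0566     0.2264]
  [   0.3774     1.5094]
x = (I − A)⁻¹ d = adj(I−A)·d / det(I−A), with det(I−A) = 0.6625:
  x_H = (0.70·250 + 0.15·120) / 0.6625 = 193.00 / 0.6625 ≈ 291.3
  x_G = (0.25·250 + 1.00·120) / 0.6625 = 182.50 / 0.6625 ≈ 275.5

x_H = 291.3, x_G = 275.5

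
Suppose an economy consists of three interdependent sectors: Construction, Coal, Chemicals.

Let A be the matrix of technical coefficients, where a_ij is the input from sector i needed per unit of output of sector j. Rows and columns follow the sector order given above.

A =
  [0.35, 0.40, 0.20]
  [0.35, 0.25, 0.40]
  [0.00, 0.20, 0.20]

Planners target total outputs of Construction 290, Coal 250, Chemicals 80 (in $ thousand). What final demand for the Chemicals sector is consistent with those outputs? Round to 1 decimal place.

d_3 = 14.0

I − A =
  [   0.65    -0.40    -0.20]
  [  -0.35     0.75    -0.40]
  [   0.00    -0.20     0.80]
d = (I − A) x:
  d_1 = (+0.65)·290 + (-0.40)·250 + (-0.20)·80 = 72.5
  d_2 = (-0.35)·290 + (+0.75)·250 + (-0.40)·80 = 54.0
  d_3 = (+0.00)·290 + (-0.20)·250 + (+0.80)·80 = 14.0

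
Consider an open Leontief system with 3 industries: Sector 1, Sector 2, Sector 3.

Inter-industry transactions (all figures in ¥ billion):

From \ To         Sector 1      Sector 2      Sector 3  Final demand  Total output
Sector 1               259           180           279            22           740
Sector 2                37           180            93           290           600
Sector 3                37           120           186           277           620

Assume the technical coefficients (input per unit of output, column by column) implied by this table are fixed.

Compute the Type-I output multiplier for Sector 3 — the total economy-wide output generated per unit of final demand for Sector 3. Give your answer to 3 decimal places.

Technical coefficients a_ij = z_ij / X_j:
  a_11 = 259/740 = 0.35, a_21 = 37/740 = 0.05, a_31 = 37/740 = 0.05
  a_12 = 180/600 = 0.30, a_22 = 180/600 = 0.30, a_32 = 120/600 = 0.20
  a_13 = 279/620 = 0.45, a_23 = 93/620 = 0.15, a_33 = 186/620 = 0.30
I − A =
  [   0.65    -0.30    -0.45]
  [  -0.05     0.70    -0.15]
  [  -0.05    -0.20     0.70]
Cofactors of I−A, C_ij = (−1)^(i+j)·(minor ij) (rows/columns in the sector order above):
  C_11 = (0.70)(0.70) − (-0.15)(-0.20) = 0.4600
  C_12 = −[(-0.05)(0.70) − (-0.15)(-0.05)] = 0.0425
  C_13 = (-0.05)(-0.20) − (0.70)(-0.05) = 0.0450
  C_21 = −[(-0.30)(0.70) − (-0.45)(-0.20)] = 0.3000
  C_22 = (0.65)(0.70) − (-0.45)(-0.05) = 0.4325
  C_23 = −[(0.65)(-0.20) − (-0.30)(-0.05)] = 0.1450
  C_31 = (-0.30)(-0.15) − (-0.45)(0.70) = 0.3600
  C_32 = −[(0.65)(-0.15) − (-0.45)(-0.05)] = 0.1200
  C_33 = (0.65)(0.70) − (-0.30)(-0.05) = 0.4400
det(I−A) = Σ_j (I−A)_1j·C_1j = (0.65)(0.4600) + (-0.30)(0.0425) + (-0.45)(0.0450) = 0.2660
adj(I−A) = Cᵀ =
  [ 0.4600   0.3000   0.3600]
  [ 0.0425   0.4325   0.1200]
  [ 0.0450   0.1450   0.4400]
(I − A)⁻¹ = adj(I−A) / det(I−A) ≈
  [   1.7293     1.1278     1.3534]
  [   0.1598     1.6259     0.4511]
  [   0.1692     0.5451     1.6541]
The output multiplier for sector j is the column-j sum of the Leontief inverse (I − A)⁻¹ = adj(I−A) / det(I−A).
Column 3 of adj(I−A): (0.3600, 0.1200, 0.4400); det(I−A) = 0.2660.
m_3 = (0.3600 + 0.1200 + 0.4400) / 0.2660 = 0.92 / 0.2660 ≈ 3.459.

m_3 = 3.459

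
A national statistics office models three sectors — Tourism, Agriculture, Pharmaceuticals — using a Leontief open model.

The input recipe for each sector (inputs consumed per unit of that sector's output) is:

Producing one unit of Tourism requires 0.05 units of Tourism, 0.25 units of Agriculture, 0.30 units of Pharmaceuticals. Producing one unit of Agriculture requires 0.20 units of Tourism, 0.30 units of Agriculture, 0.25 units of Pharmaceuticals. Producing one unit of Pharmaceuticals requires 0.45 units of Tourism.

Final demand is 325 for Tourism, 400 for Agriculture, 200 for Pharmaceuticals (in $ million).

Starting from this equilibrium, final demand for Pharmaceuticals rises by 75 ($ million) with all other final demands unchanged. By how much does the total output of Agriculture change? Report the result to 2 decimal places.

Δx_A = 17.14

I − A =
  [   0.95    -0.20    -0.45]
  [  -0.25     0.70     0.00]
  [  -0.30    -0.25     1.00]
Cofactors of I−A, C_ij = (−1)^(i+j)·(minor ij) (rows/columns in the sector order above):
  C_11 = (0.70)(1.00) − (0.00)(-0.25) = 0.7000
  C_12 = −[(-0.25)(1.00) − (0.00)(-0.30)] = 0.2500
  C_13 = (-0.25)(-0.25) − (0.70)(-0.30) = 0.2725
  C_21 = −[(-0.20)(1.00) − (-0.45)(-0.25)] = 0.3125
  C_22 = (0.95)(1.00) − (-0.45)(-0.30) = 0.8150
  C_23 = −[(0.95)(-0.25) − (-0.20)(-0.30)] = 0.2975
  C_31 = (-0.20)(0.00) − (-0.45)(0.70) = 0.3150
  C_32 = −[(0.95)(0.00) − (-0.45)(-0.25)] = 0.1125
  C_33 = (0.95)(0.70) − (-0.20)(-0.25) = 0.6150
det(I−A) = Σ_j (I−A)_1j·C_1j = (0.95)(0.7000) + (-0.20)(0.2500) + (-0.45)(0.2725) = 0.492375
adj(I−A) = Cᵀ =
  [ 0.7000   0.3125   0.3150]
  [ 0.2500   0.8150   0.1125]
  [ 0.2725   0.2975   0.6150]
(I − A)⁻¹ = adj(I−A) / det(I−A) ≈
  [   1.4217     0.6347     0.6398]
  [   0.5077     1.6552     0.2285]
  [   0.5534     0.6042     1.2490]
Δx = (I − A)⁻¹ Δd with Δd having +75 in the Pharmaceuticals component and 0 elsewhere.
So Δx_A = L_AP · (+75), where L_AP = adj(I−A)_AP / det(I−A) = 0.1125 / 0.492375.
Δx_A = 0.1125 × (+75) / 0.492375 = 8.4375 / 0.492375 ≈ 17.14.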